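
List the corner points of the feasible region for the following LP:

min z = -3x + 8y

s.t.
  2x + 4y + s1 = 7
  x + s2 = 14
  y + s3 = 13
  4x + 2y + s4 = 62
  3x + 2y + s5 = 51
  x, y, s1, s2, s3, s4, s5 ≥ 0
Each vertex is the intersection of two constraint boundaries that also satisfies all remaining constraints:
  x = 0 and y = 0 → (0, 0)
  2x + 4y = 7 and y = 0 → (3.5, 0)
  2x + 4y = 7 and x = 0 → (0, 1.75)

Vertices: (0, 0), (3.5, 0), (0, 1.75)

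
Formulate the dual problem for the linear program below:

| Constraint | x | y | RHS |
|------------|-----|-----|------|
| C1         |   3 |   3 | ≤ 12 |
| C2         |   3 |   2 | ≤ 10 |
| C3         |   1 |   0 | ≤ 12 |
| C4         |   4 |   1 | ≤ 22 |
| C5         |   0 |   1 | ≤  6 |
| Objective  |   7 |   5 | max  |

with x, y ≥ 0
Minimize: z = 12y1 + 10y2 + 12y3 + 22y4 + 6y5

Subject to:
  C1: -3y1 - 3y2 - y3 - 4y4 ≤ -7
  C2: -3y1 - 2y2 - y4 - y5 ≤ -5
  y1, y2, y3, y4, y5 ≥ 0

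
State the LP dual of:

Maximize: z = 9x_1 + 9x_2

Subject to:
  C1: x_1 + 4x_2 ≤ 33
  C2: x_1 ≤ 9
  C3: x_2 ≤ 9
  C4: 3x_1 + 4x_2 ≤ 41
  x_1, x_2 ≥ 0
Minimize: z = 33y1 + 9y2 + 9y3 + 41y4

Subject to:
  C1: -y1 - y2 - 3y4 ≤ -9
  C2: -4y1 - y3 - 4y4 ≤ -9
  y1, y2, y3, y4 ≥ 0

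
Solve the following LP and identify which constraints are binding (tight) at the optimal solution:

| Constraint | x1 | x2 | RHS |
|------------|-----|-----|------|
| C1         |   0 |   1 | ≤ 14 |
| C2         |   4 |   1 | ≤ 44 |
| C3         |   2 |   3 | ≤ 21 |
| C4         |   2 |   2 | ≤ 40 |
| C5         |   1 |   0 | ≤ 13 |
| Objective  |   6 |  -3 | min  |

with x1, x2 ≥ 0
Optimal: x1 = 0, x2 = 7
Slack at optimum:
  C1: slack = 7
  C2: slack = 37
  C3: slack = 0 (binding)
  C4: slack = 26
  C5: slack = 13
  x1 ≥ 0: x1 = 0 (binding)
  x2 ≥ 0: x2 = 7
Binding constraints: C3, x1 ≥ 0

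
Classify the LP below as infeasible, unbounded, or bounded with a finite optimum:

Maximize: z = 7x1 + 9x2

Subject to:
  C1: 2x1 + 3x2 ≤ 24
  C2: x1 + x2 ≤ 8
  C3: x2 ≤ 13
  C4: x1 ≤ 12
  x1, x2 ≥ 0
The point (0, 8) satisfies every constraint, so the LP is feasible; the constraints give x1 ≤ 12 and x2 ≤ 13, which with x1, x2 ≥ 0 keep the feasible region inside a bounded box. A feasible, bounded LP attains a finite optimum at a vertex.

The LP has an optimal solution: (0, 8) with z = 72.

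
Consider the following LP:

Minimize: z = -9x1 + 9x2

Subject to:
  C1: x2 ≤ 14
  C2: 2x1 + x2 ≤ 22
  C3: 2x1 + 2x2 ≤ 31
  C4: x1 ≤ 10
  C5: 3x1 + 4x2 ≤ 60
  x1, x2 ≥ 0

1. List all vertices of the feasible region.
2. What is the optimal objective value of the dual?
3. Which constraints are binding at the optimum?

1. (0, 0), (10, 0), (10, 2), (6.5, 9), (2, 13.5), (1.333, 14), (0, 14)
2. -90 (by strong duality, equal to the primal optimum)
3. C4, x2 ≥ 0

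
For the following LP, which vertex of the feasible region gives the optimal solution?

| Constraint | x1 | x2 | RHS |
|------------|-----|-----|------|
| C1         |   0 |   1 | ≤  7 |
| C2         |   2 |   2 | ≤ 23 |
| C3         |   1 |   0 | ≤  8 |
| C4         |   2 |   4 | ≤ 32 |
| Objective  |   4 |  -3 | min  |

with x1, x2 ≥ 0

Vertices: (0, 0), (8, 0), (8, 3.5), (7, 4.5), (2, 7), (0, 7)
(0, 7) with z = -21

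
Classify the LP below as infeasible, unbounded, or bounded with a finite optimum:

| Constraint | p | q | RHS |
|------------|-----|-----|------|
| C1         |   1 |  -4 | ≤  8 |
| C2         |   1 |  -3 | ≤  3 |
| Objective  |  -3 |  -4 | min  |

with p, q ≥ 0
Feasible point: (0, 0) satisfies every constraint, so the LP is feasible.
Direction d = (0, 1): for each constraint row a, a·d ≤ 0 —
  (1)(0) + (-4)(1) = -4 ≤ 0
  (1)(0) + (-3)(1) = -3 ≤ 0
and d ≥ 0, so (0, 0) + t·d stays feasible for every t ≥ 0. Along this ray z = -3p - 4q changes by -4 per unit t, so z → −∞.

Unbounded — the objective can decrease without bound over the feasible region.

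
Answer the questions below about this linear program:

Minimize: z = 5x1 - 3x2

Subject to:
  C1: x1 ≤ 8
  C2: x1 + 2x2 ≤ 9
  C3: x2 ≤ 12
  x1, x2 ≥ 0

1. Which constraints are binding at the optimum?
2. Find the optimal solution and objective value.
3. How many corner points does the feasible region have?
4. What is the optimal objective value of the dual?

1. C2, x1 ≥ 0
2. x1 = 0, x2 = 4.5, z = -13.5
3. 4
4. -13.5 (by strong duality, equal to the primal optimum)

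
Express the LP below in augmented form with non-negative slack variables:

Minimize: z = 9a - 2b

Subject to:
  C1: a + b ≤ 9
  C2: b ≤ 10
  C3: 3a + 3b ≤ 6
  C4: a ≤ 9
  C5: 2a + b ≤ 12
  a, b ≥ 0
min z = 9a - 2b

s.t.
  a + b + s1 = 9
  b + s2 = 10
  3a + 3b + s3 = 6
  a + s4 = 9
  2a + b + s5 = 12
  a, b, s1, s2, s3, s4, s5 ≥ 0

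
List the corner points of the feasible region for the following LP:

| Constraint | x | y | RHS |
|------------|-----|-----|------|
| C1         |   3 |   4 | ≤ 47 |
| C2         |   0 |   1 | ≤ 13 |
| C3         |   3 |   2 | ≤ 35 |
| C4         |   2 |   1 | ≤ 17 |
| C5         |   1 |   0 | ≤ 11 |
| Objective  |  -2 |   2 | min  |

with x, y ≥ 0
Each vertex is the intersection of two constraint boundaries that also satisfies all remaining constraints:
  x = 0 and y = 0 → (0, 0)
  2x + y = 17 and y = 0 → (8.5, 0)
  3x + 4y = 47 and 2x + y = 17 → (4.2, 8.6)
  3x + 4y = 47 and x = 0 → (0, 11.75)

Vertices: (0, 0), (8.5, 0), (4.2, 8.6), (0, 11.75)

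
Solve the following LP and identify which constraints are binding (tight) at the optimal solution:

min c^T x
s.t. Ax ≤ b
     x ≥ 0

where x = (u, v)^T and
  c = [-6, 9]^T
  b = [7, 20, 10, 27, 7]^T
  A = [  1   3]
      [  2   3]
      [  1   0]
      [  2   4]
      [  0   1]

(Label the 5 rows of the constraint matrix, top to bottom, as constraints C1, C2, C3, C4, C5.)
Optimal: u = 7, v = 0
Slack at optimum:
  C1: slack = 0 (binding)
  C2: slack = 6
  C3: slack = 3
  C4: slack = 13
  C5: slack = 7
  u ≥ 0: u = 7
  v ≥ 0: v = 0 (binding)
Binding constraints: C1, v ≥ 0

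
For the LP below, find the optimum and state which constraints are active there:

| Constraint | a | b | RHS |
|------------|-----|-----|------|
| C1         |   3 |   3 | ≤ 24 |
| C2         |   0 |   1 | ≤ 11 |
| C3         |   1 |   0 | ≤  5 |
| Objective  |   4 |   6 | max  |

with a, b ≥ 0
Optimal: a = 0, b = 8
Slack at optimum:
  C1: slack = 0 (binding)
  C2: slack = 3
  C3: slack = 5
  a ≥ 0: a = 0 (binding)
  b ≥ 0: b = 8
Binding constraints: C1, a ≥ 0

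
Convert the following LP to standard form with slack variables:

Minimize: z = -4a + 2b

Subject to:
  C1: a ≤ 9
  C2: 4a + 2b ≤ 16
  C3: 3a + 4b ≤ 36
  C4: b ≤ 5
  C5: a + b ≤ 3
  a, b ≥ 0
min z = -4a + 2b

s.t.
  a + s1 = 9
  4a + 2b + s2 = 16
  3a + 4b + s3 = 36
  b + s4 = 5
  a + b + s5 = 3
  a, b, s1, s2, s3, s4, s5 ≥ 0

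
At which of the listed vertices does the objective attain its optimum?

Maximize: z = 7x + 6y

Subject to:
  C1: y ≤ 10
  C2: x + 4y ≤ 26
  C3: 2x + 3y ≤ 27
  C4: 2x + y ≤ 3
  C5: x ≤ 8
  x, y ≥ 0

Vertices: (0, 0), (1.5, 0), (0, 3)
(0, 3) with z = 18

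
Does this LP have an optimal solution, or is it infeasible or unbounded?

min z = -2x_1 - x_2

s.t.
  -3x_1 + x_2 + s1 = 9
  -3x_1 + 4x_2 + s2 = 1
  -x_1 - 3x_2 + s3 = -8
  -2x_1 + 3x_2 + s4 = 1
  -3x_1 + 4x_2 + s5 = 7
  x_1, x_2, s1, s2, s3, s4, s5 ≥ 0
Feasible point: (3, 2) satisfies every constraint, so the LP is feasible.
Direction d = (1, 0): for each constraint row a, a·d ≤ 0 —
  (-3)(1) + (1)(0) = -3 ≤ 0
  (-3)(1) + (4)(0) = -3 ≤ 0
  (-1)(1) + (-3)(0) = -1 ≤ 0
  (-2)(1) + (3)(0) = -2 ≤ 0
  (-3)(1) + (4)(0) = -3 ≤ 0
and d ≥ 0, so (3, 2) + t·d stays feasible for every t ≥ 0. Along this ray z = -2x_1 - x_2 changes by -2 per unit t, so z → −∞.

Unbounded: there is a feasible ray along which z → −∞.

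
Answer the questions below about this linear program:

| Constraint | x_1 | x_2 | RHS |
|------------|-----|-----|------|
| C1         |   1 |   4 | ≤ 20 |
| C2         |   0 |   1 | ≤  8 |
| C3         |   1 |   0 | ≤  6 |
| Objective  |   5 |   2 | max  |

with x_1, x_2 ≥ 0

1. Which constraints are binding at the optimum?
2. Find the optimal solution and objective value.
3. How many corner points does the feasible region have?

1. C1, C3
2. x_1 = 6, x_2 = 3.5, z = 37
3. 4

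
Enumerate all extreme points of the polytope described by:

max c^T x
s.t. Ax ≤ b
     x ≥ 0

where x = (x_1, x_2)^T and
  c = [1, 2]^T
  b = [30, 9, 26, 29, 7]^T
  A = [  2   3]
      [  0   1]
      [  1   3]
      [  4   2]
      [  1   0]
Each vertex is the intersection of two constraint boundaries that also satisfies all remaining constraints:
  x_1 = 0 and x_2 = 0 → (0, 0)
  x_1 = 7 and x_2 = 0 → (7, 0)
  4x_1 + 2x_2 = 29 and x_1 = 7 → (7, 0.5)
  x_1 + 3x_2 = 26 and 4x_1 + 2x_2 = 29 → (3.5, 7.5)
  x_1 + 3x_2 = 26 and x_1 = 0 → (0, 8.667)

Vertices: (0, 0), (7, 0), (7, 0.5), (3.5, 7.5), (0, 8.667)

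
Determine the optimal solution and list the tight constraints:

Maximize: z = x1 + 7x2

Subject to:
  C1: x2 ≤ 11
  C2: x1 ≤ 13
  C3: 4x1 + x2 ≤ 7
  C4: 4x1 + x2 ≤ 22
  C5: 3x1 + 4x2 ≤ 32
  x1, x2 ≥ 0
Optimal: x1 = 0, x2 = 7
Binding: C3, x1 ≥ 0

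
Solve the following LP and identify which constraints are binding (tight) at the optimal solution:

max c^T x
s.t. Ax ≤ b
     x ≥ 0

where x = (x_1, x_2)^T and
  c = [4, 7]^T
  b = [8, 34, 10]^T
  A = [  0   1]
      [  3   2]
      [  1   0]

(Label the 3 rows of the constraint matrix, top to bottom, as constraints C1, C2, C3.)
Optimal: x_1 = 6, x_2 = 8
Slack at optimum:
  C1: slack = 0 (binding)
  C2: slack = 0 (binding)
  C3: slack = 4
  x_1 ≥ 0: x_1 = 6
  x_2 ≥ 0: x_2 = 8
Binding constraints: C1, C2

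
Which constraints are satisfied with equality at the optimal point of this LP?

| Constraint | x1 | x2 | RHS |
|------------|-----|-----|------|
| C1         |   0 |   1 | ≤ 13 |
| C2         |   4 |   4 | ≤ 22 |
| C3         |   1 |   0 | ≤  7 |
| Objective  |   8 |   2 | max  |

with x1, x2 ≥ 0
Optimal: x1 = 5.5, x2 = 0
Slack at optimum:
  C1: slack = 13
  C2: slack = 0 (binding)
  C3: slack = 1.5
  x1 ≥ 0: x1 = 5.5
  x2 ≥ 0: x2 = 0 (binding)
Binding constraints: C2, x2 ≥ 0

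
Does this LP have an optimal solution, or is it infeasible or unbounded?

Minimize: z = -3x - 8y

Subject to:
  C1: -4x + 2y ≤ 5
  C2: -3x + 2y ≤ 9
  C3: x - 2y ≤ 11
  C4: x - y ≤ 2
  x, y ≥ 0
Feasible point: (0, 0) satisfies every constraint, so the LP is feasible.
Direction d = (1, 1): for each constraint row a, a·d ≤ 0 —
  (-4)(1) + (2)(1) = -2 ≤ 0
  (-3)(1) + (2)(1) = -1 ≤ 0
  (1)(1) + (-2)(1) = -1 ≤ 0
  (1)(1) + (-1)(1) = 0 ≤ 0
and d ≥ 0, so (0, 0) + t·d stays feasible for every t ≥ 0. Along this ray z = -3x - 8y changes by -11 per unit t, so z → −∞.

The LP is unbounded; z can be made arbitrarily small.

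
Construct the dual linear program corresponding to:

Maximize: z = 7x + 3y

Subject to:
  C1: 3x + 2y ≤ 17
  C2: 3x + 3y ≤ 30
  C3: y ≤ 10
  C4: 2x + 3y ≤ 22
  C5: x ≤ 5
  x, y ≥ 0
Minimize: z = 17y1 + 30y2 + 10y3 + 22y4 + 5y5

Subject to:
  C1: -3y1 - 3y2 - 2y4 - y5 ≤ -7
  C2: -2y1 - 3y2 - y3 - 3y4 ≤ -3
  y1, y2, y3, y4, y5 ≥ 0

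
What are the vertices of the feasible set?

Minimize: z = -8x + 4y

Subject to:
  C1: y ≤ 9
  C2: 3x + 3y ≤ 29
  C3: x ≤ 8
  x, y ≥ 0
Each vertex is the intersection of two constraint boundaries that also satisfies all remaining constraints:
  x = 0 and y = 0 → (0, 0)
  x = 8 and y = 0 → (8, 0)
  3x + 3y = 29 and x = 8 → (8, 1.667)
  y = 9 and 3x + 3y = 29 → (0.6667, 9)
  y = 9 and x = 0 → (0, 9)

Vertices: (0, 0), (8, 0), (8, 1.667), (0.6667, 9), (0, 9)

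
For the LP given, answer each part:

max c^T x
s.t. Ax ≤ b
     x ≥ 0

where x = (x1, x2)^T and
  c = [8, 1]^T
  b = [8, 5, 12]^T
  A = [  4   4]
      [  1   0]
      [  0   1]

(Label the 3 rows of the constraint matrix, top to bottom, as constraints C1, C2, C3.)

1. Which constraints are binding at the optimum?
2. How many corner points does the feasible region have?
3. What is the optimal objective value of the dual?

1. C1, x2 ≥ 0
2. 3
3. 16 (by strong duality, equal to the primal optimum)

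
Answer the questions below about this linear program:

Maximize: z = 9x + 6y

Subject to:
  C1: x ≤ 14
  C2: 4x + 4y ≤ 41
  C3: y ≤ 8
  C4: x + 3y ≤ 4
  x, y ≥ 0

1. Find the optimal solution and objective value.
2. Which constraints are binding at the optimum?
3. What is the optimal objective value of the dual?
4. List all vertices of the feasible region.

1. x = 4, y = 0, z = 36
2. C4, y ≥ 0
3. 36 (by strong duality, equal to the primal optimum)
4. (0, 0), (4, 0), (0, 1.333)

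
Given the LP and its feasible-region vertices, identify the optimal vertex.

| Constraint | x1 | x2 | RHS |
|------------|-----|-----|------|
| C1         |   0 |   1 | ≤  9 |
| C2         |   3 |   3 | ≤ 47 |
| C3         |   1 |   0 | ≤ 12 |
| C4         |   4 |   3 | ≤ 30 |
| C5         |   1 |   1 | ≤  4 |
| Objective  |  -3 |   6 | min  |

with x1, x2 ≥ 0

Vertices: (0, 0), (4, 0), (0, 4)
(4, 0) with z = -12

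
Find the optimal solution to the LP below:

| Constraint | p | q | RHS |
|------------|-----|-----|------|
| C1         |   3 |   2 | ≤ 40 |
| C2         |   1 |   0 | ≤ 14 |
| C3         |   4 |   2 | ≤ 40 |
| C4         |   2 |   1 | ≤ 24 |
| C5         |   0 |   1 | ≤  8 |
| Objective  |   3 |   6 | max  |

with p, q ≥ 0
p = 6, q = 8, z = 66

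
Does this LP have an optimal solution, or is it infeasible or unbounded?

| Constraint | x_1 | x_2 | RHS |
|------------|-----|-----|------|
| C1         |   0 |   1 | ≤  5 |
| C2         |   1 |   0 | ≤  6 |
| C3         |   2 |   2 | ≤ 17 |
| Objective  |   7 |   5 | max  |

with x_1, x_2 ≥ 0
The point (6, 2.5) satisfies every constraint, so the LP is feasible; the constraints give x_1 ≤ 6 and x_2 ≤ 5, which with x_1, x_2 ≥ 0 keep the feasible region inside a bounded box. A feasible, bounded LP attains a finite optimum at a vertex.

Bounded optimum: z* = 54.5 at (6, 2.5).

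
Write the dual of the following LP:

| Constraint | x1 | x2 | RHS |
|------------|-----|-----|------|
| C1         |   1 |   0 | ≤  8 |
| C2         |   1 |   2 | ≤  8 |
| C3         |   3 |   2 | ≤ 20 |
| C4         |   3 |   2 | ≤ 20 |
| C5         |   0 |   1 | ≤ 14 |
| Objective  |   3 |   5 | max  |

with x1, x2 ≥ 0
Minimize: z = 8y1 + 8y2 + 20y3 + 20y4 + 14y5

Subject to:
  C1: -y1 - y2 - 3y3 - 3y4 ≤ -3
  C2: -2y2 - 2y3 - 2y4 - y5 ≤ -5
  y1, y2, y3, y4, y5 ≥ 0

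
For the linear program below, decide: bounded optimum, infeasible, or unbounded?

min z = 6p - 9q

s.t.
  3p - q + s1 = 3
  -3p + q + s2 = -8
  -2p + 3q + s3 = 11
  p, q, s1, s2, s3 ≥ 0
The row 3p - q + s1 = 3 with s1 ≥ 0 requires 3p - q ≤ 3, while the row -3p + q + s2 = -8 with s2 ≥ 0 is equivalent to 3p - q ≥ 8. Together they would need 8 ≤ 3p - q ≤ 3, which is impossible since 8 > 3. No point satisfies all constraints.

The feasible region is empty; the LP is infeasible.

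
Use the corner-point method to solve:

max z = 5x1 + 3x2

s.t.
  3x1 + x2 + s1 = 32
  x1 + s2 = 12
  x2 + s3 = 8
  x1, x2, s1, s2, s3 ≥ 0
Each vertex is the intersection of two constraint boundaries that also satisfies all remaining constraints:
  x1 = 0 and x2 = 0 → (0, 0)
  3x1 + x2 = 32 and x2 = 0 → (10.67, 0)
  3x1 + x2 = 32 and x2 = 8 → (8, 8)
  x2 = 8 and x1 = 0 → (0, 8)

Evaluating z = 5x1 + 3x2 at each vertex:
  (0, 0): z = 0
  (10.67, 0): z = 53.33
  (8, 8): z = 64
  (0, 8): z = 24

The maximum is at (8, 8) with z = 64.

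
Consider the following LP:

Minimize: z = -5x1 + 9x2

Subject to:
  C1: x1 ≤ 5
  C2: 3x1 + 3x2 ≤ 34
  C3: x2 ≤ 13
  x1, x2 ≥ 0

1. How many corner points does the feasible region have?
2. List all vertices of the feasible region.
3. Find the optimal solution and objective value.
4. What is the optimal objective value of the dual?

1. 4
2. (0, 0), (5, 0), (5, 6.333), (0, 11.33)
3. x1 = 5, x2 = 0, z = -25
4. -25 (by strong duality, equal to the primal optimum)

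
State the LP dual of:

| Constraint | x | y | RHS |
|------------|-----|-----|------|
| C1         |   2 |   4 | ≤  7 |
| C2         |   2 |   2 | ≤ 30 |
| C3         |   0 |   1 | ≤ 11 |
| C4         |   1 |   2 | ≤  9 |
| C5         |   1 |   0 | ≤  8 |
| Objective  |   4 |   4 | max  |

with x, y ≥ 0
Minimize: z = 7y1 + 30y2 + 11y3 + 9y4 + 8y5

Subject to:
  C1: -2y1 - 2y2 - y4 - y5 ≤ -4
  C2: -4y1 - 2y2 - y3 - 2y4 ≤ -4
  y1, y2, y3, y4, y5 ≥ 0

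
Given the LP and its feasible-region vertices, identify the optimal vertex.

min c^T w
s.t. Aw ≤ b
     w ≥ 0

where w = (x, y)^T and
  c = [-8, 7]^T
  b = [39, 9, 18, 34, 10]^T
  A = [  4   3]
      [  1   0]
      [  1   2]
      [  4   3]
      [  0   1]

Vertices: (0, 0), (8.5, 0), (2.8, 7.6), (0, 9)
Evaluating z = -8x + 7y at each vertex:
  (0, 0): z = 0
  (8.5, 0): z = -68
  (2.8, 7.6): z = 30.8
  (0, 9): z = 63

The smallest value is z = -68, attained at (8.5, 0).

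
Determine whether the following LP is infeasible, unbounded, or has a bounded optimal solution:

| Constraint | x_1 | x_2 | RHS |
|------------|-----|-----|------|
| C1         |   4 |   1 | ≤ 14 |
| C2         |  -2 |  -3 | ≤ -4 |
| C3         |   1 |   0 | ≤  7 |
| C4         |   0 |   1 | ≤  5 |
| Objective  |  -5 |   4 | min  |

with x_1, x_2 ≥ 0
The point (3.5, 0) satisfies every constraint, so the LP is feasible; the constraints give x_1 ≤ 7 and x_2 ≤ 5, which with x_1, x_2 ≥ 0 keep the feasible region inside a bounded box. A feasible, bounded LP attains a finite optimum at a vertex.

Evaluating z = -5x_1 + 4x_2 at each vertex:
  (0, 1.333): z = 5.333
  (2, 0): z = -10
  (3.5, 0): z = -17.5
  (2.25, 5): z = 8.75
  (0, 5): z = 20

Bounded optimum: z* = -17.5 at (3.5, 0).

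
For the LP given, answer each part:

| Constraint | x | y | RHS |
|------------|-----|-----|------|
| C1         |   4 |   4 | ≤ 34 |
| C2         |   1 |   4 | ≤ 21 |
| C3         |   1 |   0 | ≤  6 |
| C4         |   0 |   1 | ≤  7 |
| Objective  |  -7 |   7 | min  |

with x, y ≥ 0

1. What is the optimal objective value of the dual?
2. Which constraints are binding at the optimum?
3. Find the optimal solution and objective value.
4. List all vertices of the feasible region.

1. -42 (by strong duality, equal to the primal optimum)
2. C3, y ≥ 0
3. x = 6, y = 0, z = -42
4. (0, 0), (6, 0), (6, 2.5), (4.333, 4.167), (0, 5.25)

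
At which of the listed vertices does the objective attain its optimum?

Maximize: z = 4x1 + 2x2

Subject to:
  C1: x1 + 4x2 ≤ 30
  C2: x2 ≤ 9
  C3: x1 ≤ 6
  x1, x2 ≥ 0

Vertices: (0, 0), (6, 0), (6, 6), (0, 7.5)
(6, 6) with z = 36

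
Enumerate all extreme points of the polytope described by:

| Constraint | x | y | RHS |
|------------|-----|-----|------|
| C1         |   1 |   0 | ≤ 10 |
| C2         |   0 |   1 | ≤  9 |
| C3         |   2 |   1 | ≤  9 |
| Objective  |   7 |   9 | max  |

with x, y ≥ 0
Each vertex is the intersection of two constraint boundaries that also satisfies all remaining constraints:
  x = 0 and y = 0 → (0, 0)
  2x + y = 9 and y = 0 → (4.5, 0)
  y = 9 and 2x + y = 9 → (0, 9)

Vertices: (0, 0), (4.5, 0), (0, 9)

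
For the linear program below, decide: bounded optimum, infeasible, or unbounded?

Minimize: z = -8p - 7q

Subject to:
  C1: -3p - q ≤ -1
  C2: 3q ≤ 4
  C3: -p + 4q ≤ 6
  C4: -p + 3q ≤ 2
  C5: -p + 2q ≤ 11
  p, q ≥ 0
Feasible point: (1, 0) satisfies every constraint, so the LP is feasible.
Direction d = (1, 0): for each constraint row a, a·d ≤ 0 —
  (-3)(1) + (-1)(0) = -3 ≤ 0
  (0)(1) + (3)(0) = 0 ≤ 0
  (-1)(1) + (4)(0) = -1 ≤ 0
  (-1)(1) + (3)(0) = -1 ≤ 0
  (-1)(1) + (2)(0) = -1 ≤ 0
and d ≥ 0, so (1, 0) + t·d stays feasible for every t ≥ 0. Along this ray z = -8p - 7q changes by -8 per unit t, so z → −∞.

The LP is unbounded; z can be made arbitrarily small.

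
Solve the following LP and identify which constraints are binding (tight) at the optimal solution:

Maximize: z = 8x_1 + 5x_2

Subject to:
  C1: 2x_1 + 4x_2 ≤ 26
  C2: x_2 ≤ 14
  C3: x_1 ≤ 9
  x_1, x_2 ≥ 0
Optimal: x_1 = 9, x_2 = 2
Binding: C1, C3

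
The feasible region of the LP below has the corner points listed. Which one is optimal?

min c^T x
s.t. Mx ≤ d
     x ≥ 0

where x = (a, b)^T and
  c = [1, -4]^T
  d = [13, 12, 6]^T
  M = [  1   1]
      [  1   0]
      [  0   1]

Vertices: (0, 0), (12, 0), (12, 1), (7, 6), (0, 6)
Evaluating z = a - 4b at each vertex:
  (0, 0): z = 0
  (12, 0): z = 12
  (12, 1): z = 8
  (7, 6): z = -17
  (0, 6): z = -24

The smallest value is z = -24, attained at (0, 6).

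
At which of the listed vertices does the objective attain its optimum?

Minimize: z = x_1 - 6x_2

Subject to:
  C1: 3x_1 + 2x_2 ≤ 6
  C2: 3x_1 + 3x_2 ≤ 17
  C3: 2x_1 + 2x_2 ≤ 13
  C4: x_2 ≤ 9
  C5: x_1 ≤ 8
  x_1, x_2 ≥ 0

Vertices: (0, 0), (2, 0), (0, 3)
(0, 3) with z = -18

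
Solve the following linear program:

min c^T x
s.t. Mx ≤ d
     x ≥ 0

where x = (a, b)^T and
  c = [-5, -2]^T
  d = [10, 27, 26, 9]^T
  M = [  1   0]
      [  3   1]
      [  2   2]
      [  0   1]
Each vertex is the intersection of two constraint boundaries that also satisfies all remaining constraints:
  a = 0 and b = 0 → (0, 0)
  3a + b = 27 and b = 0 → (9, 0)
  3a + b = 27 and 2a + 2b = 26 → (7, 6)
  2a + 2b = 26 and b = 9 → (4, 9)
  b = 9 and a = 0 → (0, 9)

Evaluating z = -5a - 2b at each vertex:
  (0, 0): z = 0
  (9, 0): z = -45
  (7, 6): z = -47
  (4, 9): z = -38
  (0, 9): z = -18

The minimum is at (7, 6) with z = -47.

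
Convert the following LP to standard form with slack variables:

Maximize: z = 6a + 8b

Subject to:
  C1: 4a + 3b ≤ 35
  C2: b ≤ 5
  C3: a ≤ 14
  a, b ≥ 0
max z = 6a + 8b

s.t.
  4a + 3b + s1 = 35
  b + s2 = 5
  a + s3 = 14
  a, b, s1, s2, s3 ≥ 0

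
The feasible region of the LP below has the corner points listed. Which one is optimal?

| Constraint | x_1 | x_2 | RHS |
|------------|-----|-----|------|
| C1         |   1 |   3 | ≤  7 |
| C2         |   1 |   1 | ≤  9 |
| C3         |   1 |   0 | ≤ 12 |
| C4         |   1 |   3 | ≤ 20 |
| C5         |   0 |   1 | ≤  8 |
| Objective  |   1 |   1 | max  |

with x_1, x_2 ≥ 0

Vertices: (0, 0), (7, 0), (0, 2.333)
Evaluating z = x_1 + x_2 at each vertex:
  (0, 0): z = 0
  (7, 0): z = 7
  (0, 2.333): z = 2.333

The largest value is z = 7, attained at (7, 0).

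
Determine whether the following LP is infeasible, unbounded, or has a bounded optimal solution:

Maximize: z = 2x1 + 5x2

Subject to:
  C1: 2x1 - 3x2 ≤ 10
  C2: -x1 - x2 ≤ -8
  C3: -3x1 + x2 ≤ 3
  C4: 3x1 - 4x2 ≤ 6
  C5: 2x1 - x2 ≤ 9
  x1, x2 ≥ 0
Feasible point: (2, 6) satisfies every constraint, so the LP is feasible.
Direction d = (1, 3): for each constraint row a, a·d ≤ 0 —
  (2)(1) + (-3)(3) = -7 ≤ 0
  (-1)(1) + (-1)(3) = -4 ≤ 0
  (-3)(1) + (1)(3) = 0 ≤ 0
  (3)(1) + (-4)(3) = -9 ≤ 0
  (2)(1) + (-1)(3) = -1 ≤ 0
and d ≥ 0, so (2, 6) + t·d stays feasible for every t ≥ 0. Along this ray z = 2x1 + 5x2 changes by 17 per unit t, so z → +∞.

Unbounded — the objective can increase without bound over the feasible region.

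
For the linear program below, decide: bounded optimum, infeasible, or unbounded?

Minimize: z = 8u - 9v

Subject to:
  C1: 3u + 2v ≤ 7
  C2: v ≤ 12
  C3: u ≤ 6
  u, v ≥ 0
The point (0, 3.5) satisfies every constraint, so the LP is feasible; the constraints give u ≤ 6 and v ≤ 12, which with u, v ≥ 0 keep the feasible region inside a bounded box. A feasible, bounded LP attains a finite optimum at a vertex.

Evaluating z = 8u - 9v at each vertex:
  (0, 0): z = 0
  (2.333, 0): z = 18.67
  (0, 3.5): z = -31.5

Bounded optimum: z* = -31.5 at (0, 3.5).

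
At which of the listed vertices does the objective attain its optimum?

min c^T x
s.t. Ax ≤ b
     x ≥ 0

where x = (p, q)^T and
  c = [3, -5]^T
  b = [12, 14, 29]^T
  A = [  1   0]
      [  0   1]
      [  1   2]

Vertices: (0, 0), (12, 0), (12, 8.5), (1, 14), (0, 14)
(0, 14) with z = -70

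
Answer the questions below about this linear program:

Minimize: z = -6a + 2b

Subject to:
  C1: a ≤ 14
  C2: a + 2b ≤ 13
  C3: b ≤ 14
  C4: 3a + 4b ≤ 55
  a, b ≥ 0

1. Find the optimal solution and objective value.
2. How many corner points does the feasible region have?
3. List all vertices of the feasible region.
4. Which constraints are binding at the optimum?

1. a = 13, b = 0, z = -78
2. 3
3. (0, 0), (13, 0), (0, 6.5)
4. C2, b ≥ 0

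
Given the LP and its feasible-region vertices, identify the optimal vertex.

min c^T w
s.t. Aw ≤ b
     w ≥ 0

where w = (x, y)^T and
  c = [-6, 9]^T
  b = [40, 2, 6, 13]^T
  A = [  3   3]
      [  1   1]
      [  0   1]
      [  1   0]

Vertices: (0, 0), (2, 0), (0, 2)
(2, 0) with z = -12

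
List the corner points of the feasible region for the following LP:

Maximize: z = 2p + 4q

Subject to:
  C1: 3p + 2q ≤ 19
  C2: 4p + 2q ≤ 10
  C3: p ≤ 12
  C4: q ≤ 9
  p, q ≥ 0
Each vertex is the intersection of two constraint boundaries that also satisfies all remaining constraints:
  p = 0 and q = 0 → (0, 0)
  4p + 2q = 10 and q = 0 → (2.5, 0)
  4p + 2q = 10 and p = 0 → (0, 5)

Vertices: (0, 0), (2.5, 0), (0, 5)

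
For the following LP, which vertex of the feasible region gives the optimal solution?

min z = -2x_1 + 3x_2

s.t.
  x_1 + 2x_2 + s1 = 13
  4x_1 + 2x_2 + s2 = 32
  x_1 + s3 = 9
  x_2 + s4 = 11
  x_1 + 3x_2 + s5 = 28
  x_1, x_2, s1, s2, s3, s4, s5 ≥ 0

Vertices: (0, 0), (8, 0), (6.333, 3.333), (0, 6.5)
Evaluating z = -2x_1 + 3x_2 at each vertex:
  (0, 0): z = 0
  (8, 0): z = -16
  (6.333, 3.333): z = -2.667
  (0, 6.5): z = 19.5

The smallest value is z = -16, attained at (8, 0).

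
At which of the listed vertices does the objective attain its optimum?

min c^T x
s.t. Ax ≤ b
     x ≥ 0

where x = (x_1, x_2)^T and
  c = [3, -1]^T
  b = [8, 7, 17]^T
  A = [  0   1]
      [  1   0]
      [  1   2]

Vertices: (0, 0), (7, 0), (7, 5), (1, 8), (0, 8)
(0, 8) with z = -8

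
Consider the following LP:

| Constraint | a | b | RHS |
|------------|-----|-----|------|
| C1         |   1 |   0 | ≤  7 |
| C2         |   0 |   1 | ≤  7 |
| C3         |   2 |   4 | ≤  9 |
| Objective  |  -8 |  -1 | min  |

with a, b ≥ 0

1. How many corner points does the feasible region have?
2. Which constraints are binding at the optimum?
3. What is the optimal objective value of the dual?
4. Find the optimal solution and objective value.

1. 3
2. C3, b ≥ 0
3. -36 (by strong duality, equal to the primal optimum)
4. a = 4.5, b = 0, z = -36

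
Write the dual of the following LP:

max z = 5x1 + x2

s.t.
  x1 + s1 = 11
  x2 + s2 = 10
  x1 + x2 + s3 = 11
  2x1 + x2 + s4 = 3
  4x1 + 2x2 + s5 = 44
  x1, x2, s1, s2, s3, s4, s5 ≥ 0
Minimize: z = 11y1 + 10y2 + 11y3 + 3y4 + 44y5

Subject to:
  C1: -y1 - y3 - 2y4 - 4y5 ≤ -5
  C2: -y2 - y3 - y4 - 2y5 ≤ -1
  y1, y2, y3, y4, y5 ≥ 0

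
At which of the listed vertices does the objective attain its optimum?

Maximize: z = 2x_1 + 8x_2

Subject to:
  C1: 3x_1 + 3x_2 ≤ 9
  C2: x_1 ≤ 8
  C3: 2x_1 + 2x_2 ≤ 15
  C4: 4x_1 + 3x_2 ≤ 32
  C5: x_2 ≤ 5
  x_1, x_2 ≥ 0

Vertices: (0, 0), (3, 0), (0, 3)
Evaluating z = 2x_1 + 8x_2 at each vertex:
  (0, 0): z = 0
  (3, 0): z = 6
  (0, 3): z = 24

The largest value is z = 24, attained at (0, 3).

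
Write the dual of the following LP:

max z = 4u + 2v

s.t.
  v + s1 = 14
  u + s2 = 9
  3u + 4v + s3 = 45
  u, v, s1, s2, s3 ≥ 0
Minimize: z = 14y1 + 9y2 + 45y3

Subject to:
  C1: -y2 - 3y3 ≤ -4
  C2: -y1 - 4y3 ≤ -2
  y1, y2, y3 ≥ 0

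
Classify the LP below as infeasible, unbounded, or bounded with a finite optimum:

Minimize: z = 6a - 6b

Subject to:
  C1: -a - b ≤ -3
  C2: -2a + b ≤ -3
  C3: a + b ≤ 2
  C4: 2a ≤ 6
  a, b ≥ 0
C3 requires a + b ≤ 2, while C1 (-a - b ≤ -3) is equivalent to a + b ≥ 3. Together they would need 3 ≤ a + b ≤ 2, which is impossible since 3 > 2. No point satisfies all constraints.

Infeasible: no point satisfies all constraints simultaneously.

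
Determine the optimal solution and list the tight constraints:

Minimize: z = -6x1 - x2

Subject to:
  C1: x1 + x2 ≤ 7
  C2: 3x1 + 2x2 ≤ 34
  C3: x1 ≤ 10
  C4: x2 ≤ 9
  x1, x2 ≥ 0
Optimal: x1 = 7, x2 = 0
Binding: C1, x2 ≥ 0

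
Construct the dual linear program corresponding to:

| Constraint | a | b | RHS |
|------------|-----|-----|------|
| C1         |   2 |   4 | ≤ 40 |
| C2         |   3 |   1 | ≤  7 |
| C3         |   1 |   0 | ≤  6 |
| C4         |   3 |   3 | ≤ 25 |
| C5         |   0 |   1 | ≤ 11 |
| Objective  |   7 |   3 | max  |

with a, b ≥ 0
Minimize: z = 40y1 + 7y2 + 6y3 + 25y4 + 11y5

Subject to:
  C1: -2y1 - 3y2 - y3 - 3y4 ≤ -7
  C2: -4y1 - y2 - 3y4 - y5 ≤ -3
  y1, y2, y3, y4, y5 ≥ 0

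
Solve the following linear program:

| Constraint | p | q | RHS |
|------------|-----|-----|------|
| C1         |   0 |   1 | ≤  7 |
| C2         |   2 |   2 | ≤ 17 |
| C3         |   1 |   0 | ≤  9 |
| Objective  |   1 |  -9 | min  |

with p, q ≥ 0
Each vertex is the intersection of two constraint boundaries that also satisfies all remaining constraints:
  p = 0 and q = 0 → (0, 0)
  2p + 2q = 17 and q = 0 → (8.5, 0)
  q = 7 and 2p + 2q = 17 → (1.5, 7)
  q = 7 and p = 0 → (0, 7)

Evaluating z = p - 9q at each vertex:
  (0, 0): z = 0
  (8.5, 0): z = 8.5
  (1.5, 7): z = -61.5
  (0, 7): z = -63

The minimum is at (0, 7) with z = -63.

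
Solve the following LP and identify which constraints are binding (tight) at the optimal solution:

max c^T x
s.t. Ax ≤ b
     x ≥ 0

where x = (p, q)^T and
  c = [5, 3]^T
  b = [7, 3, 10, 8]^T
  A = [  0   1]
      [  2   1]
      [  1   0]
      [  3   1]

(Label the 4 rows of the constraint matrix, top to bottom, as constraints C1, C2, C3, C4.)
Optimal: p = 0, q = 3
Slack at optimum:
  C1: slack = 4
  C2: slack = 0 (binding)
  C3: slack = 10
  C4: slack = 5
  p ≥ 0: p = 0 (binding)
  q ≥ 0: q = 3
Binding constraints: C2, p ≥ 0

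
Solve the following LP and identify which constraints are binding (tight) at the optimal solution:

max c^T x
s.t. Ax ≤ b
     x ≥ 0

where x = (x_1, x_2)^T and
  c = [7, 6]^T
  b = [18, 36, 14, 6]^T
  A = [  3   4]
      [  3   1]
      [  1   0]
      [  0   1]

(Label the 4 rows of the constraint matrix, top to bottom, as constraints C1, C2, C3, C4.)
Optimal: x_1 = 6, x_2 = 0
Slack at optimum:
  C1: slack = 0 (binding)
  C2: slack = 18
  C3: slack = 8
  C4: slack = 6
  x_1 ≥ 0: x_1 = 6
  x_2 ≥ 0: x_2 = 0 (binding)
Binding constraints: C1, x_2 ≥ 0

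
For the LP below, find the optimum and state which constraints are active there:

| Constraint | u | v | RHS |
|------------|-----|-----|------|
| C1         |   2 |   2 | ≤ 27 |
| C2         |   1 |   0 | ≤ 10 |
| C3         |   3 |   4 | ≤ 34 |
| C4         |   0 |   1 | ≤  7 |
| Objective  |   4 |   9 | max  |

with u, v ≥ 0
Optimal: u = 2, v = 7
Slack at optimum:
  C1: slack = 9
  C2: slack = 8
  C3: slack = 0 (binding)
  C4: slack = 0 (binding)
  u ≥ 0: u = 2
  v ≥ 0: v = 7
Binding constraints: C3, C4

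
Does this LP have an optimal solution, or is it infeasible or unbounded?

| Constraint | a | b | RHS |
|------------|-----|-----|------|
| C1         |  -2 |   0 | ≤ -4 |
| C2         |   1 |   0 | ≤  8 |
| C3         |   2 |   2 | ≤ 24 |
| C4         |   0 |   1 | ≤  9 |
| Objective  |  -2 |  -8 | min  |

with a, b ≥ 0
The point (3, 9) satisfies every constraint, so the LP is feasible; the constraints give a ≤ 8 and b ≤ 9, which with a, b ≥ 0 keep the feasible region inside a bounded box. A feasible, bounded LP attains a finite optimum at a vertex.

Feasible with finite optimum z* = -78 at (3, 9).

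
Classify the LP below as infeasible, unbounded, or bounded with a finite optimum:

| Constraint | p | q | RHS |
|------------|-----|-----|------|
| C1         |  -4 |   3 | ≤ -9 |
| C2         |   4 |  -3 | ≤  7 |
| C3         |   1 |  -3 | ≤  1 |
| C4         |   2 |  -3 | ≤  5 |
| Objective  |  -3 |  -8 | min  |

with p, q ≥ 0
C2 requires 4p - 3q ≤ 7, while C1 (-4p + 3q ≤ -9) is equivalent to 4p - 3q ≥ 9. Together they would need 9 ≤ 4p - 3q ≤ 7, which is impossible since 9 > 7. No point satisfies all constraints.

The feasible region is empty; the LP is infeasible.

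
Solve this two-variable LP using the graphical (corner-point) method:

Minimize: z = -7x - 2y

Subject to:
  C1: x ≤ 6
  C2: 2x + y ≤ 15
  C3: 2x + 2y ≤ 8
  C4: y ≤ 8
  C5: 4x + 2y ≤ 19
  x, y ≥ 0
Each vertex is the intersection of two constraint boundaries that also satisfies all remaining constraints:
  x = 0 and y = 0 → (0, 0)
  2x + 2y = 8 and y = 0 → (4, 0)
  2x + 2y = 8 and x = 0 → (0, 4)

Evaluating z = -7x - 2y at each vertex:
  (0, 0): z = 0
  (4, 0): z = -28
  (0, 4): z = -8

The minimum is at (4, 0) with z = -28.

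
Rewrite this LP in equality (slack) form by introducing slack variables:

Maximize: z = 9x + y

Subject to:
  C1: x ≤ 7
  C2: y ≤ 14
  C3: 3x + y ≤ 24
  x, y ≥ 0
max z = 9x + y

s.t.
  x + s1 = 7
  y + s2 = 14
  3x + y + s3 = 24
  x, y, s1, s2, s3 ≥ 0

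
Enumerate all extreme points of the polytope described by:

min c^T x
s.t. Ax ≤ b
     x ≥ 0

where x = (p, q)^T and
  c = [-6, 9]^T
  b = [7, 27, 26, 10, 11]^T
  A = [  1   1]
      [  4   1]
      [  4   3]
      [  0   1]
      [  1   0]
Each vertex is the intersection of two constraint boundaries that also satisfies all remaining constraints:
  p = 0 and q = 0 → (0, 0)
  4p + 3q = 26 and q = 0 → (6.5, 0)
  p + q = 7 and 4p + 3q = 26 → (5, 2)
  p + q = 7 and p = 0 → (0, 7)

Vertices: (0, 0), (6.5, 0), (5, 2), (0, 7)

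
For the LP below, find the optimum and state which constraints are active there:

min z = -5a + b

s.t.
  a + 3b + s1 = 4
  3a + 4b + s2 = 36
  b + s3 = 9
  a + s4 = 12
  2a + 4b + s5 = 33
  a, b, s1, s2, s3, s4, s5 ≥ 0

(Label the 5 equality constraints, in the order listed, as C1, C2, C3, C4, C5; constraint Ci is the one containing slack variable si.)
Optimal: a = 4, b = 0
Slack at optimum:
  C1: slack = 0 (binding)
  C2: slack = 24
  C3: slack = 9
  C4: slack = 8
  C5: slack = 25
  a ≥ 0: a = 4
  b ≥ 0: b = 0 (binding)
Binding constraints: C1, b ≥ 0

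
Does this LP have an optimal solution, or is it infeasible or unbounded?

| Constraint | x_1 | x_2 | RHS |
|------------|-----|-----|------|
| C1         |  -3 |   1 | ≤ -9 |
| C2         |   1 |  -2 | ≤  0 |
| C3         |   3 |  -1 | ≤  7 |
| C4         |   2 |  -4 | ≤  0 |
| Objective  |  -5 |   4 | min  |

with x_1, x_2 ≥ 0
C3 requires 3x_1 - x_2 ≤ 7, while C1 (-3x_1 + x_2 ≤ -9) is equivalent to 3x_1 - x_2 ≥ 9. Together they would need 9 ≤ 3x_1 - x_2 ≤ 7, which is impossible since 9 > 7. No point satisfies all constraints.

Infeasible: no point satisfies all constraints simultaneously.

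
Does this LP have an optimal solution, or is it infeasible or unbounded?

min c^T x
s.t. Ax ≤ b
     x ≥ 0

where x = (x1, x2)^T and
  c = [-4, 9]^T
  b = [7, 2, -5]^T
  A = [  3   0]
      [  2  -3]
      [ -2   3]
One constraint requires 2x1 - 3x2 ≤ 2, while the constraint -2x1 + 3x2 ≤ -5 is equivalent to 2x1 - 3x2 ≥ 5. Together they would need 5 ≤ 2x1 - 3x2 ≤ 2, which is impossible since 5 > 2. No point satisfies all constraints.

Infeasible: no point satisfies all constraints simultaneously.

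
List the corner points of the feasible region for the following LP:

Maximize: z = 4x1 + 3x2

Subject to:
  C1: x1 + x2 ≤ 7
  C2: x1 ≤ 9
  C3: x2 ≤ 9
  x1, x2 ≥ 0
Each vertex is the intersection of two constraint boundaries that also satisfies all remaining constraints:
  x1 = 0 and x2 = 0 → (0, 0)
  x1 + x2 = 7 and x2 = 0 → (7, 0)
  x1 + x2 = 7 and x1 = 0 → (0, 7)

Vertices: (0, 0), (7, 0), (0, 7)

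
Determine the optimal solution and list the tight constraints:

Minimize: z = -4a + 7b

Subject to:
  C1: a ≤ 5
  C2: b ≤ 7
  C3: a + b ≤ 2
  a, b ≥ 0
Optimal: a = 2, b = 0
Slack at optimum:
  C1: slack = 3
  C2: slack = 7
  C3: slack = 0 (binding)
  a ≥ 0: a = 2
  b ≥ 0: b = 0 (binding)
Binding constraints: C3, b ≥ 0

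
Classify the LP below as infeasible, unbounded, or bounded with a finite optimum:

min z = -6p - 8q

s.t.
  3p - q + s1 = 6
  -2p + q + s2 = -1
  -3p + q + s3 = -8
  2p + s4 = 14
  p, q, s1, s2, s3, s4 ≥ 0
The row 3p - q + s1 = 6 with s1 ≥ 0 requires 3p - q ≤ 6, while the row -3p + q + s3 = -8 with s3 ≥ 0 is equivalent to 3p - q ≥ 8. Together they would need 8 ≤ 3p - q ≤ 6, which is impossible since 8 > 6. No point satisfies all constraints.

Infeasible — the constraint set is empty.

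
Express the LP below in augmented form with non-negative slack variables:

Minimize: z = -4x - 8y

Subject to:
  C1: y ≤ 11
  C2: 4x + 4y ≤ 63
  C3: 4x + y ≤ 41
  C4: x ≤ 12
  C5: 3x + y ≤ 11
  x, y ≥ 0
min z = -4x - 8y

s.t.
  y + s1 = 11
  4x + 4y + s2 = 63
  4x + y + s3 = 41
  x + s4 = 12
  3x + y + s5 = 11
  x, y, s1, s2, s3, s4, s5 ≥ 0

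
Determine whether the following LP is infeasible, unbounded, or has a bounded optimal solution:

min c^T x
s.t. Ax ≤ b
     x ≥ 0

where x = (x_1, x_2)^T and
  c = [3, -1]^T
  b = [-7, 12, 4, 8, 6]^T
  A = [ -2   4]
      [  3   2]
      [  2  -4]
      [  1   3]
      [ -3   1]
One constraint requires 2x_1 - 4x_2 ≤ 4, while the constraint -2x_1 + 4x_2 ≤ -7 is equivalent to 2x_1 - 4x_2 ≥ 7. Together they would need 7 ≤ 2x_1 - 4x_2 ≤ 4, which is impossible since 7 > 4. No point satisfies all constraints.

The feasible region is empty; the LP is infeasible.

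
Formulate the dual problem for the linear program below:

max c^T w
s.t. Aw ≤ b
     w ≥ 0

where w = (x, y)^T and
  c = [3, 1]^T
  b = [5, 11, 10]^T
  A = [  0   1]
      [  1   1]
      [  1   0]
Minimize: z = 5y1 + 11y2 + 10y3

Subject to:
  C1: -y2 - y3 ≤ -3
  C2: -y1 - y2 ≤ -1
  y1, y2, y3 ≥ 0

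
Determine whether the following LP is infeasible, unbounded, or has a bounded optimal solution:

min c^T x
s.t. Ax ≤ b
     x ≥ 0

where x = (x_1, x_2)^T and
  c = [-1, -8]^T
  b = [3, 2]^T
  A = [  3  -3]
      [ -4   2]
Feasible point: (0, 0) satisfies every constraint, so the LP is feasible.
Direction d = (1, 1): for each constraint row a, a·d ≤ 0 —
  (3)(1) + (-3)(1) = 0 ≤ 0
  (-4)(1) + (2)(1) = -2 ≤ 0
and d ≥ 0, so (0, 0) + t·d stays feasible for every t ≥ 0. Along this ray z = -x_1 - 8x_2 changes by -9 per unit t, so z → −∞.

Unbounded: there is a feasible ray along which z → −∞.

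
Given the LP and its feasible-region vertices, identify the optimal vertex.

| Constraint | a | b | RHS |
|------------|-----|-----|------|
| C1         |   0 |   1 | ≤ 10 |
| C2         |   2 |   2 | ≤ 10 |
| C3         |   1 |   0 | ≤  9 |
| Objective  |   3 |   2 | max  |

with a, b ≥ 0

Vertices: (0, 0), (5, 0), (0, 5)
Evaluating z = 3a + 2b at each vertex:
  (0, 0): z = 0
  (5, 0): z = 15
  (0, 5): z = 10

The largest value is z = 15, attained at (5, 0).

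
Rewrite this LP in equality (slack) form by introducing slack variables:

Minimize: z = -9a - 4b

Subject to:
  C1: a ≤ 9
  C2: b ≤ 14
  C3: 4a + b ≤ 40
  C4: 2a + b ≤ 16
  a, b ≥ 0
min z = -9a - 4b

s.t.
  a + s1 = 9
  b + s2 = 14
  4a + b + s3 = 40
  2a + b + s4 = 16
  a, b, s1, s2, s3, s4 ≥ 0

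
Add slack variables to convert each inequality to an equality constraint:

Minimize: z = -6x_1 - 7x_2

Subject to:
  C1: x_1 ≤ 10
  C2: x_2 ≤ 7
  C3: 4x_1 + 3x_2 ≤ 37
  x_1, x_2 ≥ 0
min z = -6x_1 - 7x_2

s.t.
  x_1 + s1 = 10
  x_2 + s2 = 7
  4x_1 + 3x_2 + s3 = 37
  x_1, x_2, s1, s2, s3 ≥ 0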